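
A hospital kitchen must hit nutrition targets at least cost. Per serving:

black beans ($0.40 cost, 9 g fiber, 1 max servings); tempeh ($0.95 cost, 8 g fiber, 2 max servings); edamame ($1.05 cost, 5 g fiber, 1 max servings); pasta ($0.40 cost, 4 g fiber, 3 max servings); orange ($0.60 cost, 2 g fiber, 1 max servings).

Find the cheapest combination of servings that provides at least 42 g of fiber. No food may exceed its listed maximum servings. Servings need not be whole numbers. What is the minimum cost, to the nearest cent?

Cost per g of fiber: black beans $0.0444, pasta $0.1000, tempeh $0.1187, edamame $0.2100, orange $0.3000.
Take 1 serving of black beans: +9.0 g fiber for $0.40 (total $0.40, still need 33.0 g).
Take 3 servings of pasta: +12.0 g fiber for $1.20 (total $1.60, still need 21.0 g).
Take 2 servings of tempeh: +16.0 g fiber for $1.90 (total $3.50, still need 5.0 g).
Take 1 serving of edamame: +5.0 g fiber for $1.05 (total $4.55, still need 0.0 g).
Greedy by cheapest-per-g is optimal for a single linear constraint, so the minimum cost is $4.55.

$4.55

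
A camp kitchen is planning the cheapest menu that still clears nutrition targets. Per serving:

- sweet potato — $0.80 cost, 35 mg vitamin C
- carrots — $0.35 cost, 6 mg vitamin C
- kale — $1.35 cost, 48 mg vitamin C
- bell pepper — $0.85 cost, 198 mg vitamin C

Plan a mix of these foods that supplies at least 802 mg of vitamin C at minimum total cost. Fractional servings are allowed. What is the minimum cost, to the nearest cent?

Cost per mg of vitamin C: bell pepper $0.0043, sweet potato $0.0229, kale $0.0281, carrots $0.0583.
With no serving limits, use only bell pepper: 802 mg / 198 mg = 4.051 servings × $0.85 = $3.44.

$3.44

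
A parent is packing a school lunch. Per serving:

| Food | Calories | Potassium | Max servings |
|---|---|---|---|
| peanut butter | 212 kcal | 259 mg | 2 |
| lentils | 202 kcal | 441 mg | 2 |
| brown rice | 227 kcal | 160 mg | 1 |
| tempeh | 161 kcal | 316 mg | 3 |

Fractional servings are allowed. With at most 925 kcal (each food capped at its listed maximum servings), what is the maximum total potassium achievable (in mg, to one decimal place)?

Potassium per kcal: lentils 2.183, tempeh 1.963, peanut butter 1.222, brown rice 0.7048.
Take 2 servings of lentils: uses 404 kcal, +882.0 mg potassium (running total 882.0 mg).
Take 3 servings of tempeh: uses 483 kcal, +948.0 mg potassium (running total 1830.0 mg).
Take 0.1792 servings of peanut butter: uses 38 kcal, +46.4 mg potassium (running total 1876.4 mg).
Filling greedily by potassium-per-kcal is optimal for one linear limit, giving 1876.4 mg.

1876.4 mg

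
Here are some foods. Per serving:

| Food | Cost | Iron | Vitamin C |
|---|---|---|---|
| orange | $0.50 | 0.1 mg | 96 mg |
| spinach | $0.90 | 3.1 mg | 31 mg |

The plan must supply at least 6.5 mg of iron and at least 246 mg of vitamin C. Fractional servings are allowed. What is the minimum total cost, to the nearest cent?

For a min-cost LP with two ≥-constraints, a basic feasible solution has at most two positive variables.
orange only: max(6.5/0.1, 246/96) = 65 servings → $32.50.
spinach only: max(6.5/3.1, 246/31) = 7.935 servings → $7.14.
orange + spinach with both tight: 1.905 servings and 2.035 servings → $2.78.
Cheapest feasible corner: $2.78.

$2.78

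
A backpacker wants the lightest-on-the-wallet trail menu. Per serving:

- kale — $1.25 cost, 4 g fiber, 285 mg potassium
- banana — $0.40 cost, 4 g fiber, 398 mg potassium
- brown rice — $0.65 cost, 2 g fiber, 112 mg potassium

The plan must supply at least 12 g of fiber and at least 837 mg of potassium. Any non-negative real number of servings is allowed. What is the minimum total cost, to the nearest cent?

At the optimum either one food covers both requirements or two foods hit both targets exactly; no other combination can be cheaper.
kale only: max(12/4, 837/285) = 3 servings → $3.75.
banana only: max(12/4, 837/398) = 3 servings → $1.20.
brown rice only: max(12/2, 837/112) = 7.473 servings → $4.86.
kale + banana with both targets exact would need a negative amount; discard.
kale + brown rice with both tight: 2.705 servings and 0.5902 servings → $3.76.
banana + brown rice with both tight: 0.9483 servings and 4.103 servings → $3.05.
Cheapest feasible corner: $1.20.

$1.20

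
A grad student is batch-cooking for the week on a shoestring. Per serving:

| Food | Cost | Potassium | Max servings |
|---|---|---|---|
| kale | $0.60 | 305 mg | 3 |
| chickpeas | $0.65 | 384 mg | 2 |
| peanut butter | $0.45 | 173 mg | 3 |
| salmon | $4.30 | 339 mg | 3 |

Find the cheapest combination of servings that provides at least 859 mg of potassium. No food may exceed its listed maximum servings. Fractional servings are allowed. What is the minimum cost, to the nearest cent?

$1.48

Cost per mg of potassium: chickpeas $0.0017, kale $0.0020, peanut butter $0.0026, salmon $0.0127.
Take 2 servings of chickpeas: +768.0 mg potassium for $1.30 (total $1.30, still need 91.0 mg).
Take 0.2984 servings of kale: +91.0 mg potassium for $0.18 (total $1.48, still need 0.0 mg).
Greedy by cheapest-per-mg is optimal for a single linear constraint, so the minimum cost is $1.48.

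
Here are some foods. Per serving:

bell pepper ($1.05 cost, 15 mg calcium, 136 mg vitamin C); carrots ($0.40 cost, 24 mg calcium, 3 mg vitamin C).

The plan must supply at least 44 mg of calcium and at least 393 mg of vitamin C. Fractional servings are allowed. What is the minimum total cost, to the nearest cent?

$3.04

This is a tiny linear program; its minimum lies at a vertex of the feasible set. List the vertices and price them.
bell pepper only: max(44/15, 393/136) = 2.933 servings → $3.08.
carrots only: max(44/24, 393/3) = 131 servings → $52.40.
bell pepper + carrots with both tight: 2.889 servings and 0.02765 servings → $3.04.
The minimum over all feasible corners is $3.04.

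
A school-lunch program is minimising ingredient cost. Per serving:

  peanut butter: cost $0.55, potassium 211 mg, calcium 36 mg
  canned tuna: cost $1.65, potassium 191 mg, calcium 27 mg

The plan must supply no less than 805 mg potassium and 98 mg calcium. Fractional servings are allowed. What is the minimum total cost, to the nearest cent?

peanut butter only: max(805/211, 98/36) = 3.815 servings → $2.10.
canned tuna only: max(805/191, 98/27) = 4.215 servings → $6.95.
peanut butter + canned tuna: intersection lies outside the first quadrant.
Cheapest feasible corner: $2.10.

$2.10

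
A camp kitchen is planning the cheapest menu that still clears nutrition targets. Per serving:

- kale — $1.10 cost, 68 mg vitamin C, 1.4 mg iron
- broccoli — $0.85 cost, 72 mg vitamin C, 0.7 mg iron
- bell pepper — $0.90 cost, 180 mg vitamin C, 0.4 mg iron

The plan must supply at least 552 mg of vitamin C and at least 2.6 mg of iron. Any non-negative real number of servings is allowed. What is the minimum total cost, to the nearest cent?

The cheapest plan sits at a corner of the feasible region — with two constraints it uses at most two foods.
kale only: max(552/68, 2.6/1.4) = 8.118 servings → $8.93.
broccoli only: max(552/72, 2.6/0.7) = 7.667 servings → $6.52.
bell pepper only: max(552/180, 2.6/0.4) = 6.5 servings → $5.85.
kale + broccoli: the both-tight solution has a negative serving — not a feasible corner.
kale + bell pepper with both tight: 1.1 servings and 2.651 servings → $3.60.
broccoli + bell pepper with both tight: 2.543 servings and 2.049 servings → $4.01.
So the least-cost plan costs $3.60.

$3.60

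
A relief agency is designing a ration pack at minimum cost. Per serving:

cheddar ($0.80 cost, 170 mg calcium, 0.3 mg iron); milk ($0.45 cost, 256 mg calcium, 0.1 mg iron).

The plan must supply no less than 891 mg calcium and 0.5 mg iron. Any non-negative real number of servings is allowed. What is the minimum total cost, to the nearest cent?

The cheapest plan sits at a corner of the feasible region — with two constraints it uses at most two foods.
cheddar only: max(891/170, 0.5/0.3) = 5.241 servings → $4.19.
milk only: max(891/256, 0.5/0.1) = 5 servings → $2.25.
cheddar + milk with both tight: 0.6505 servings and 3.048 servings → $1.89.
So the least-cost plan costs $1.89.

$1.89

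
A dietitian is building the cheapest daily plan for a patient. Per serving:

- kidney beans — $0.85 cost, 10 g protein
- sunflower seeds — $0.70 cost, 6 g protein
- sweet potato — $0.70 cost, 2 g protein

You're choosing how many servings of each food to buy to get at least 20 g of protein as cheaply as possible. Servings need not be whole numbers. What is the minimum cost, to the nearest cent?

$1.70

Cost per g of protein: kidney beans $0.0850, sunflower seeds $0.1167, sweet potato $0.3500.
With no serving limits, use only kidney beans: 20 g / 10 g = 2 servings × $0.85 = $1.70.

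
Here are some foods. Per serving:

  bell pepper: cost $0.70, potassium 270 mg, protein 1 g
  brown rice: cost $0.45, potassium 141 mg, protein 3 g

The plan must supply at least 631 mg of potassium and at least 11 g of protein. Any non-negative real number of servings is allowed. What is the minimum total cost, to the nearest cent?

At the optimum either one food covers both requirements or two foods hit both targets exactly; no other combination can be cheaper.
bell pepper only: max(631/270, 11/1) = 11 servings → $7.70.
brown rice only: max(631/141, 11/3) = 4.475 servings → $2.01.
bell pepper + brown rice with both tight: 0.5112 servings and 3.496 servings → $1.93.
So the least-cost plan costs $1.93.

$1.93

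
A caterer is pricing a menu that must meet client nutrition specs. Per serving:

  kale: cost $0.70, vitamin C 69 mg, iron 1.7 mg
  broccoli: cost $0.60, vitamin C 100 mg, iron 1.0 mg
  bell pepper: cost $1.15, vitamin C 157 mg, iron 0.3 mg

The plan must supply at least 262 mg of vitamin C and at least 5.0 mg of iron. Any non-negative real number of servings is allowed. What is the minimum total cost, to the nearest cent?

With two linear requirements the optimum uses one or two foods; enumerate the corners.
kale only: max(262/69, 5.0/1.7) = 3.797 servings → $2.66.
broccoli only: max(262/100, 5.0/1.0) = 5 servings → $3.00.
bell pepper only: max(262/157, 5.0/0.3) = 16.67 servings → $19.17.
kale + broccoli with both tight: 2.356 servings and 0.9941 servings → $2.25.
kale + bell pepper with both tight: 2.869 servings and 0.4078 servings → $2.48.
broccoli + bell pepper with both targets exact would need a negative amount; discard.
So the least-cost plan costs $2.25.

$2.25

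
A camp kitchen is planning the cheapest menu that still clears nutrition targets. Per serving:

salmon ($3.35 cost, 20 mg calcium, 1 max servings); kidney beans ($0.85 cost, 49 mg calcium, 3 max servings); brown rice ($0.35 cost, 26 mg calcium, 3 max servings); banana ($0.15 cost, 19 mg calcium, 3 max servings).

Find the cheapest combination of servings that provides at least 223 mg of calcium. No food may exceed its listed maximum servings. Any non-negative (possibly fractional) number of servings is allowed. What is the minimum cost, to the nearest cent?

$3.03

Cost per mg of calcium: banana $0.0079, brown rice $0.0135, kidney beans $0.0173, salmon $0.1675.
Take 3 servings of banana: +57.0 mg calcium for $0.45 (total $0.45, still need 166.0 mg).
Take 3 servings of brown rice: +78.0 mg calcium for $1.05 (total $1.50, still need 88.0 mg).
Take 1.796 servings of kidney beans: +88.0 mg calcium for $1.53 (total $3.03, still need 0.0 mg).
Filling from the cheapest source first is optimal under one linear minimum: $3.03.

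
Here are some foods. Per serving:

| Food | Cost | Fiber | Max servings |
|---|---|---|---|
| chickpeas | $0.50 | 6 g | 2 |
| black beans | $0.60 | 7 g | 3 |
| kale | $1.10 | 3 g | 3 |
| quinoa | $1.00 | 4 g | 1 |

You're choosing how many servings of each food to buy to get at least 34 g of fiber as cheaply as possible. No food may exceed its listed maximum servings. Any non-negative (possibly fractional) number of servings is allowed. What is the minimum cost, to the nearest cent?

$3.05

Cost per g of fiber: chickpeas $0.0833, black beans $0.0857, quinoa $0.2500, kale $0.3667.
Take 2 servings of chickpeas: +12.0 g fiber for $1.00 (total $1.00, still need 22.0 g).
Take 3 servings of black beans: +21.0 g fiber for $1.80 (total $2.80, still need 1.0 g).
Take 0.25 servings of quinoa: +1.0 g fiber for $0.25 (total $3.05, still need 0.0 g).
Greedy by cheapest-per-g is optimal for a single linear constraint, so the minimum cost is $3.05.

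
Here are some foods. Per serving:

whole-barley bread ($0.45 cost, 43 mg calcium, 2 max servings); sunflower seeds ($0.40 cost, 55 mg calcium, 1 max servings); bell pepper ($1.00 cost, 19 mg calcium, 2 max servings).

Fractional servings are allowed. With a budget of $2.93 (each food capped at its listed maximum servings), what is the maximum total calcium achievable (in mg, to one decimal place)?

Calcium per dollar: sunflower seeds 137.5, whole-barley bread 95.56, bell pepper 19.
Take 1 serving of sunflower seeds: spends $0.40, +55.0 mg calcium (running total 55.0 mg).
Take 2 servings of whole-barley bread: spends $0.90, +86.0 mg calcium (running total 141.0 mg).
Take 1.63 servings of bell pepper: spends $1.63, +31.0 mg calcium (running total 172.0 mg).
Filling greedily by calcium-per-dollar is optimal for one linear limit, giving 172.0 mg.

172.0 mg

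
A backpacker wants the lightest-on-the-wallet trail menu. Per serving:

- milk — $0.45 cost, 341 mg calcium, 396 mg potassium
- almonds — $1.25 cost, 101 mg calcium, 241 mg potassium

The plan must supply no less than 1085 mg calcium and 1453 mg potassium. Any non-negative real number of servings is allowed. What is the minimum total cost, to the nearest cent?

$1.65

Minimising a linear cost over {calcium ≥ 1085, potassium ≥ 1453, servings ≥ 0} — the optimum is at a vertex, using one or two foods.
milk only: max(1085/341, 1453/396) = 3.669 servings → $1.65.
almonds only: max(1085/101, 1453/241) = 10.74 servings → $13.43.
milk + almonds with both tight: 2.72 servings and 1.56 servings → $3.17.
So the least-cost plan costs $1.65.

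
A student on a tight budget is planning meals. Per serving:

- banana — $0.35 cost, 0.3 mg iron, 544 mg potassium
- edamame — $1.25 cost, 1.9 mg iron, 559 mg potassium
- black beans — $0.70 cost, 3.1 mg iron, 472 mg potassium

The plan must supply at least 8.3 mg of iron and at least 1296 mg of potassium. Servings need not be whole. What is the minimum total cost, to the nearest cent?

$1.89

Compare the cost at each extreme point of the feasible region.
banana only: max(8.3/0.3, 1296/544) = 27.67 servings → $9.68.
edamame only: max(8.3/1.9, 1296/559) = 4.368 servings → $5.46.
black beans only: max(8.3/3.1, 1296/472) = 2.746 servings → $1.92.
banana + edamame with both targets exact would need a negative amount; discard.
banana + black beans with both tight: 0.06473 servings and 2.671 servings → $1.89.
edamame + black beans with both tight: 0.1196 servings and 2.604 servings → $1.97.
The minimum over all feasible corners is $1.89.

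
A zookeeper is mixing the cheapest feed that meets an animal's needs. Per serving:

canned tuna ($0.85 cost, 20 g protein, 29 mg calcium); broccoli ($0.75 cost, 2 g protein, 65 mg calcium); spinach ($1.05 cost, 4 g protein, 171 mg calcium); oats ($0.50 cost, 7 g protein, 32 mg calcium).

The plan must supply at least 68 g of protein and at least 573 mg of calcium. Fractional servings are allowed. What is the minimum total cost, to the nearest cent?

canned tuna only: max(68/20, 573/29) = 19.76 servings → $16.79.
broccoli only: max(68/2, 573/65) = 34 servings → $25.50.
spinach only: max(68/4, 573/171) = 17 servings → $17.85.
oats only: max(68/7, 573/32) = 17.91 servings → $8.95.
canned tuna + broccoli with both tight: 2.636 servings and 7.639 servings → $7.97.
canned tuna + spinach with both tight: 2.826 servings and 2.872 servings → $5.42.
canned tuna + oats with both targets exact would need a negative amount; discard.
broccoli + spinach with both targets exact would need a negative amount; discard.
broccoli + oats with both tight: 4.693 servings and 8.373 servings → $7.71.
spinach + oats with both tight: 1.717 servings and 8.733 servings → $6.17.
Cheapest feasible corner: $5.42.

$5.42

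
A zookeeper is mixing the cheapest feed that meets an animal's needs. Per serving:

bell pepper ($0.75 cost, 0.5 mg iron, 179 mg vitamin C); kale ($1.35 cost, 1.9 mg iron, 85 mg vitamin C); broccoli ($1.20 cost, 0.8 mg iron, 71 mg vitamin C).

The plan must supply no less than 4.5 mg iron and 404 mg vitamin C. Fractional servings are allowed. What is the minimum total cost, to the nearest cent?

$3.71

Compare the cost at each extreme point of the feasible region.
bell pepper only: max(4.5/0.5, 404/179) = 9 servings → $6.75.
kale only: max(4.5/1.9, 404/85) = 4.753 servings → $6.42.
broccoli only: max(4.5/0.8, 404/71) = 5.69 servings → $6.83.
bell pepper + kale with both tight: 1.294 servings and 2.028 servings → $3.71.
bell pepper + broccoli with both tight: 0.03435 servings and 5.604 servings → $6.75.
kale + broccoli: intersection lies outside the first quadrant.
So the least-cost plan costs $3.71.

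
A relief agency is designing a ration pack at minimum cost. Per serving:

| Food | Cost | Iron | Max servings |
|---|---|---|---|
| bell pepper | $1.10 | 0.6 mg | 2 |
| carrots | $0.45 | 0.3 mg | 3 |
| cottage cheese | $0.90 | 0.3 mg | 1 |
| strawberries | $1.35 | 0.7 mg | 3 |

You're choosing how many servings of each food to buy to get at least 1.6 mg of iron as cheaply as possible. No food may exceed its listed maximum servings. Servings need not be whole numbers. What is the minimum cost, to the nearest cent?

$2.63

Cost per mg of iron: carrots $1.5000, bell pepper $1.8333, strawberries $1.9286, cottage cheese $3.0000.
Take 3 servings of carrots: +0.9 mg iron for $1.35 (total $1.35, still need 0.7 mg).
Take 1.167 servings of bell pepper: +0.7 mg iron for $1.28 (total $2.63, still need 0.0 mg).
Filling from the cheapest source first is optimal under one linear minimum: $2.63.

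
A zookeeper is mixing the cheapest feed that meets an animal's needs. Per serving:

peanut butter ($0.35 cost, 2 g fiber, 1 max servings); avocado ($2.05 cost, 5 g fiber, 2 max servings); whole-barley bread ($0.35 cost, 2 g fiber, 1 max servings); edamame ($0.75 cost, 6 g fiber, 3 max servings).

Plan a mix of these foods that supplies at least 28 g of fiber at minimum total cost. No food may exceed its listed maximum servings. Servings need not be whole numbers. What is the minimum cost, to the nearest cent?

$5.41

Cost per g of fiber: edamame $0.1250, peanut butter $0.1750, whole-barley bread $0.1750, avocado $0.4100.
Take 3 servings of edamame: +18.0 g fiber for $2.25 (total $2.25, still need 10.0 g).
Take 1 serving of peanut butter: +2.0 g fiber for $0.35 (total $2.60, still need 8.0 g).
Take 1 serving of whole-barley bread: +2.0 g fiber for $0.35 (total $2.95, still need 6.0 g).
Take 1.2 servings of avocado: +6.0 g fiber for $2.46 (total $5.41, still need 0.0 g).
Filling from the cheapest source first is optimal under one linear minimum: $5.41.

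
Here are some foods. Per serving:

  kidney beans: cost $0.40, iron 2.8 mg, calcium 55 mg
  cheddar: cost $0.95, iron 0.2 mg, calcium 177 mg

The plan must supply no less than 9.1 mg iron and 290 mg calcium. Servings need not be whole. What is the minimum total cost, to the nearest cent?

kidney beans only: max(9.1/2.8, 290/55) = 5.273 servings → $2.11.
cheddar only: max(9.1/0.2, 290/177) = 45.5 servings → $43.23.
kidney beans + cheddar with both tight: 3.204 servings and 0.6428 servings → $1.89.
The minimum over all feasible corners is $1.89.

$1.89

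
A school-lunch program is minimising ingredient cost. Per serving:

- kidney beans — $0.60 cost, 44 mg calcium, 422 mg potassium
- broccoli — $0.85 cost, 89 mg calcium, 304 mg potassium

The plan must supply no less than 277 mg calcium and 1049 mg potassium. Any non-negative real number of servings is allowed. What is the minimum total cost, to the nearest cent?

$2.71

kidney beans only: max(277/44, 1049/422) = 6.295 servings → $3.78.
broccoli only: max(277/89, 1049/304) = 3.451 servings → $2.93.
kidney beans + broccoli with both tight: 0.3785 servings and 2.925 servings → $2.71.
So the least-cost plan costs $2.71.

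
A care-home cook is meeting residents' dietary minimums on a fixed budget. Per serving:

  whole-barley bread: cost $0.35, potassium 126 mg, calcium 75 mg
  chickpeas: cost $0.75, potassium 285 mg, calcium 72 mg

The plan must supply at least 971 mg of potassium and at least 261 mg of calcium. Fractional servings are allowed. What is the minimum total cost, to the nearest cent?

An LP optimum is at a vertex; with two nutrient constraints at most two foods are used. Check each candidate.
whole-barley bread only: max(971/126, 261/75) = 7.706 servings → $2.70.
chickpeas only: max(971/285, 261/72) = 3.625 servings → $2.72.
whole-barley bread + chickpeas with both tight: 0.3636 servings and 3.246 servings → $2.56.
So the least-cost plan costs $2.56.

$2.56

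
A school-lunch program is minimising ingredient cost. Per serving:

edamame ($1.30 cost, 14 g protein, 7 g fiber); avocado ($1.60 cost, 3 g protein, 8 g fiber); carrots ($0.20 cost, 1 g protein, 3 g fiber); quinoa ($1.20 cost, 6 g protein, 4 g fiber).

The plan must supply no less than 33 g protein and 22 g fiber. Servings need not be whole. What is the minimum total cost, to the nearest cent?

The cheapest plan sits at a corner of the feasible region — with two constraints it uses at most two foods.
edamame only: max(33/14, 22/7) = 3.143 servings → $4.09.
avocado only: max(33/3, 22/8) = 11 servings → $17.60.
carrots only: max(33/1, 22/3) = 33 servings → $6.60.
quinoa only: max(33/6, 22/4) = 5.5 servings → $6.60.
edamame + avocado with both tight: 2.176 servings and 0.8462 servings → $4.18.
edamame + carrots with both tight: 2.2 servings and 2.2 servings → $3.30.
edamame + quinoa with both tight: 0 servings and 5.5 servings → $6.60.
avocado + carrots: the both-tight solution has a negative serving — not a feasible corner.
avocado + quinoa with both tight: 0 servings and 5.5 servings → $6.60.
carrots + quinoa with both tight: 0 servings and 5.5 servings → $6.60.
So the least-cost plan costs $3.30.

$3.30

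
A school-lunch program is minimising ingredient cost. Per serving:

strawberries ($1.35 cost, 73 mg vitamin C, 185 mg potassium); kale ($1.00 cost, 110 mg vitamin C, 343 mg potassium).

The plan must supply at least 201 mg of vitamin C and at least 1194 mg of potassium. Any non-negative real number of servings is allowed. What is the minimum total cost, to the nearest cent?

$3.48

Check every corner: each single food scaled to meet both minima, and each pair solved so both constraints bind.
strawberries only: max(201/73, 1194/185) = 6.454 servings → $8.71.
kale only: max(201/110, 1194/343) = 3.481 servings → $3.48.
strawberries + kale: the both-tight solution has a negative serving — not a feasible corner.
The minimum over all feasible corners is $3.48.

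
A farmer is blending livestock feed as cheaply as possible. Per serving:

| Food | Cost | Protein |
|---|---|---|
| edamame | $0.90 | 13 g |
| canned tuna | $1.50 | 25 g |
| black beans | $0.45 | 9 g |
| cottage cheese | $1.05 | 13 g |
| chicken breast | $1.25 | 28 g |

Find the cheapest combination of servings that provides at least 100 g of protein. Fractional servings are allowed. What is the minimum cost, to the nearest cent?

$4.46

Cost per g of protein: chicken breast $0.0446, black beans $0.0500, canned tuna $0.0600, edamame $0.0692, cottage cheese $0.0808.
With no serving limits, use only chicken breast: 100 g / 28 g = 3.571 servings × $1.25 = $4.46.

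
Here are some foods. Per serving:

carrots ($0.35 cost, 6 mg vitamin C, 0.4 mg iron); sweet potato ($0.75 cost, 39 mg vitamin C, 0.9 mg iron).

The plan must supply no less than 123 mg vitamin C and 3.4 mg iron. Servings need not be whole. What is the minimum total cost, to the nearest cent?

This is a tiny linear program; its minimum lies at a vertex of the feasible set. List the vertices and price them.
carrots only: max(123/6, 3.4/0.4) = 20.5 servings → $7.17.
sweet potato only: max(123/39, 3.4/0.9) = 3.778 servings → $2.83.
carrots + sweet potato with both tight: 2.147 servings and 2.824 servings → $2.87.
So the least-cost plan costs $2.83.

$2.83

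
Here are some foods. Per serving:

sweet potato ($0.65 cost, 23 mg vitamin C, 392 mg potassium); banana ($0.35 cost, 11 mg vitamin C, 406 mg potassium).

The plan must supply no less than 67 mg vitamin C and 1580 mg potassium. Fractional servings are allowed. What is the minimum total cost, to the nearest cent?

Minimising a linear cost over {vitamin C ≥ 67, potassium ≥ 1580, servings ≥ 0} — the optimum is at a vertex, using one or two foods.
sweet potato only: max(67/23, 1580/392) = 4.031 servings → $2.62.
banana only: max(67/11, 1580/406) = 6.091 servings → $2.13.
sweet potato + banana with both tight: 1.954 servings and 2.005 servings → $1.97.
So the least-cost plan costs $1.97.

$1.97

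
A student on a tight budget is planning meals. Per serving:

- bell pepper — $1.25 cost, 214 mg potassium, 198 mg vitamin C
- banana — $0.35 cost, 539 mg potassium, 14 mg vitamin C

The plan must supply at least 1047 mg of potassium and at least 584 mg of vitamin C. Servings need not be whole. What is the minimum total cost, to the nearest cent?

Two binding constraints pin down two serving amounts, so the optimal mix uses at most two foods. The candidates are each food alone (scaled to the tighter of potassium/vitamin C) and each pair with both constraints tight.
bell pepper only: max(1047/214, 584/198) = 4.893 servings → $6.12.
banana only: max(1047/539, 584/14) = 41.71 servings → $14.60.
bell pepper + banana with both tight: 2.893 servings and 0.7937 servings → $3.89.
The minimum over all feasible corners is $3.89.

$3.89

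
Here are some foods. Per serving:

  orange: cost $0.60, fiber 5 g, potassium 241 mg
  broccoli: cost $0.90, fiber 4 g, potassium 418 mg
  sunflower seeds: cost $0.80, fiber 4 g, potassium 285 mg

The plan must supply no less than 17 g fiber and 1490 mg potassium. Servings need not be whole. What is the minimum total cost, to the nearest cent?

$3.29

The cheapest plan sits at a corner of the feasible region — with two constraints it uses at most two foods.
orange only: max(17/5, 1490/241) = 6.183 servings → $3.71.
broccoli only: max(17/4, 1490/418) = 4.25 servings → $3.83.
sunflower seeds only: max(17/4, 1490/285) = 5.228 servings → $4.18.
orange + broccoli with both tight: 1.018 servings and 2.978 servings → $3.29.
orange + sunflower seeds: the both-tight solution has a negative serving — not a feasible corner.
broccoli + sunflower seeds with both tight: 2.096 servings and 2.154 servings → $3.61.
The minimum over all feasible corners is $3.29.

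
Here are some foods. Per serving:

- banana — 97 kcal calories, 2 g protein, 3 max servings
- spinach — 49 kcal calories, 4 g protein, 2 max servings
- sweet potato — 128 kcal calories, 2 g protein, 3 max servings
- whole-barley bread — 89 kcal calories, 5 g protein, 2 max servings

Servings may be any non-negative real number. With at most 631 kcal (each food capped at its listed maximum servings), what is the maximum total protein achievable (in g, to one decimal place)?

25.0 g

Protein per kcal: spinach 0.08163, whole-barley bread 0.05618, banana 0.02062, sweet potato 0.01562.
Take 2 servings of spinach: uses 98 kcal, +8.0 g protein (running total 8.0 g).
Take 2 servings of whole-barley bread: uses 178 kcal, +10.0 g protein (running total 18.0 g).
Take 3 servings of banana: uses 291 kcal, +6.0 g protein (running total 24.0 g).
Take 0.5 servings of sweet potato: uses 64 kcal, +1.0 g protein (running total 25.0 g).
Filling greedily by protein-per-kcal is optimal for one linear limit, giving 25.0 g.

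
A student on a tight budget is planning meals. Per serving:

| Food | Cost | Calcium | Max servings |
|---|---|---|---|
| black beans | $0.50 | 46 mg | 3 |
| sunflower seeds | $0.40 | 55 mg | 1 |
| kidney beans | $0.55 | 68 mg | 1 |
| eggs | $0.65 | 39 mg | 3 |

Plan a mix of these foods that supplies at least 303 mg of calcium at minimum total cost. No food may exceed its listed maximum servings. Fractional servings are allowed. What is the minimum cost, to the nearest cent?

$3.15

Cost per mg of calcium: sunflower seeds $0.0073, kidney beans $0.0081, black beans $0.0109, eggs $0.0167.
Take 1 serving of sunflower seeds: +55.0 mg calcium for $0.40 (total $0.40, still need 248.0 mg).
Take 1 serving of kidney beans: +68.0 mg calcium for $0.55 (total $0.95, still need 180.0 mg).
Take 3 servings of black beans: +138.0 mg calcium for $1.50 (total $2.45, still need 42.0 mg).
Take 1.077 servings of eggs: +42.0 mg calcium for $0.70 (total $3.15, still need 0.0 mg).
Filling from the cheapest source first is optimal under one linear minimum: $3.15.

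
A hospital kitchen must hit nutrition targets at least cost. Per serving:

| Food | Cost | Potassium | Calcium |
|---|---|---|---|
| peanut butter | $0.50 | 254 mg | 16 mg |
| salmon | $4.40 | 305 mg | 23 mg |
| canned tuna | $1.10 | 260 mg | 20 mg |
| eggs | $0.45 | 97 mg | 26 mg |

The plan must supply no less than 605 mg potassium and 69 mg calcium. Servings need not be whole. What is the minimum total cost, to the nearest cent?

An LP optimum is at a vertex; with two nutrient constraints at most two foods are used. Check each candidate.
peanut butter only: max(605/254, 69/16) = 4.312 servings → $2.16.
salmon only: max(605/305, 69/23) = 3 servings → $13.20.
canned tuna only: max(605/260, 69/20) = 3.45 servings → $3.79.
eggs only: max(605/97, 69/26) = 6.237 servings → $2.81.
peanut butter + salmon: intersection lies outside the first quadrant.
peanut butter + canned tuna: intersection lies outside the first quadrant.
peanut butter + eggs with both tight: 1.789 servings and 1.553 servings → $1.59.
salmon + canned tuna: intersection lies outside the first quadrant.
salmon + eggs with both tight: 1.586 servings and 1.251 servings → $7.54.
canned tuna + eggs with both tight: 1.875 servings and 1.212 servings → $2.61.
So the least-cost plan costs $1.59.

$1.59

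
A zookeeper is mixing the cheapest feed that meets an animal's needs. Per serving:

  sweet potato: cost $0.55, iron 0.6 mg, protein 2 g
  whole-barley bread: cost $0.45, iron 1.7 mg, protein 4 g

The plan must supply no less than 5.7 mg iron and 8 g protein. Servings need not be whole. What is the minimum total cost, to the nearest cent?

$1.51

sweet potato only: max(5.7/0.6, 8/2) = 9.5 servings → $5.22.
whole-barley bread only: max(5.7/1.7, 8/4) = 3.353 servings → $1.51.
sweet potato + whole-barley bread with both targets exact would need a negative amount; discard.
Cheapest feasible corner: $1.51.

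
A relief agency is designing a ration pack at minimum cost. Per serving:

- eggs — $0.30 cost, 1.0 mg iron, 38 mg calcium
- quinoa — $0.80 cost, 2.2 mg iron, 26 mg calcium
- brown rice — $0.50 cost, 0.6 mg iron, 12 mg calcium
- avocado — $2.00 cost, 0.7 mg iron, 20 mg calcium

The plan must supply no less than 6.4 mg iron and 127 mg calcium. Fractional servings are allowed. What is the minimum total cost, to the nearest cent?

With two linear requirements the optimum uses one or two foods; enumerate the corners.
eggs only: max(6.4/1.0, 127/38) = 6.4 servings → $1.92.
quinoa only: max(6.4/2.2, 127/26) = 4.885 servings → $3.91.
brown rice only: max(6.4/0.6, 127/12) = 10.67 servings → $5.33.
avocado only: max(6.4/0.7, 127/20) = 9.143 servings → $18.29.
eggs + quinoa with both tight: 1.962 servings and 2.017 servings → $2.20.
eggs + brown rice: the both-tight solution has a negative serving — not a feasible corner.
eggs + avocado: the both-tight solution has a negative serving — not a feasible corner.
quinoa + brown rice with both tight: 0.05556 servings and 10.46 servings → $5.28.
quinoa + avocado with both tight: 1.516 servings and 4.38 servings → $9.97.
brown rice + avocado: intersection lies outside the first quadrant.
The minimum over all feasible corners is $1.92.

$1.92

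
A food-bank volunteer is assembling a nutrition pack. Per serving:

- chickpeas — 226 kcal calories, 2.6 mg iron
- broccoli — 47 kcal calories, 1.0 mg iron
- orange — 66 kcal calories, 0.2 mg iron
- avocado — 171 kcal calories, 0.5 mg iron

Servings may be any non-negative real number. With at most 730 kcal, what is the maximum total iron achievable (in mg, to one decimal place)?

Iron per kcal: broccoli 0.02128, chickpeas 0.0115, orange 0.00303, avocado 0.002924.
With no serving limits, spend the whole calories allowance on broccoli: 730 kcal / 47 kcal × 1.0 mg = 15.5 mg.

15.5 mg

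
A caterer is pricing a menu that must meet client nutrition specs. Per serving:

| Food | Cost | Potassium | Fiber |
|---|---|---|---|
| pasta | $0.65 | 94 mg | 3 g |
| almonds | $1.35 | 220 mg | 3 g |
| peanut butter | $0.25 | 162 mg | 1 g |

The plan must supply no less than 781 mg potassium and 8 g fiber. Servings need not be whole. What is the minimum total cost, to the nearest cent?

$1.87

Check every corner: each single food scaled to meet both minima, and each pair solved so both constraints bind.
pasta only: max(781/94, 8/3) = 8.309 servings → $5.40.
almonds only: max(781/220, 8/3) = 3.55 servings → $4.79.
peanut butter only: max(781/162, 8/1) = 8 servings → $2.00.
pasta + almonds: the both-tight solution has a negative serving — not a feasible corner.
pasta + peanut butter with both tight: 1.314 servings and 4.059 servings → $1.87.
almonds + peanut butter with both tight: 1.936 servings and 2.192 servings → $3.16.
So the least-cost plan costs $1.87.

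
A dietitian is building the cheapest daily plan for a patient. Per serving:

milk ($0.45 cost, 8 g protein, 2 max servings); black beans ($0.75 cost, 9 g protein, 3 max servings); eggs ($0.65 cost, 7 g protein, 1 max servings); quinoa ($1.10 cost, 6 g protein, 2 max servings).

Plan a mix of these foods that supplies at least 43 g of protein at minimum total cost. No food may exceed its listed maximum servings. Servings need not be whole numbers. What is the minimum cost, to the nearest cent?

Cost per g of protein: milk $0.0563, black beans $0.0833, eggs $0.0929, quinoa $0.1833.
Take 2 servings of milk: +16.0 g protein for $0.90 (total $0.90, still need 27.0 g).
Take 3 servings of black beans: +27.0 g protein for $2.25 (total $3.15, still need 0.0 g).
Greedy by cheapest-per-g is optimal for a single linear constraint, so the minimum cost is $3.15.

$3.15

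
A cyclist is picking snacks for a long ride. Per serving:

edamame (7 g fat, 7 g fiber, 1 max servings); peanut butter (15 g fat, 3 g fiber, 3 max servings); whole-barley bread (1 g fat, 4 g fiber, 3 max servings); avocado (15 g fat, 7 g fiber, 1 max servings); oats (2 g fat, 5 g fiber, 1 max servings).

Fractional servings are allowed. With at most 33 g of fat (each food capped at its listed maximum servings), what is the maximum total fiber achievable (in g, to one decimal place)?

Fiber per g fat: whole-barley bread 4, oats 2.5, edamame 1, avocado 0.4667, peanut butter 0.2.
Take 3 servings of whole-barley bread: uses 3 g fat, +12.0 g fiber (running total 12.0 g).
Take 1 serving of oats: uses 2 g fat, +5.0 g fiber (running total 17.0 g).
Take 1 serving of edamame: uses 7 g fat, +7.0 g fiber (running total 24.0 g).
Take 1 serving of avocado: uses 15 g fat, +7.0 g fiber (running total 31.0 g).
Take 0.4 servings of peanut butter: uses 6 g fat, +1.2 g fiber (running total 32.2 g).
Greedy by best ratio exhausts the fat allowance optimally: 32.2 g.

32.2 g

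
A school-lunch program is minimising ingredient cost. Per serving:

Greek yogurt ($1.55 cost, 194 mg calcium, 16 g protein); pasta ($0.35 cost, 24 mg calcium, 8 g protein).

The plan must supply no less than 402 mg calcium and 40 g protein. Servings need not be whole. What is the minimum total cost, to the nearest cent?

$3.39

A basic optimal solution has at most two foods positive. Try each food alone and each pair with both targets met exactly.
Greek yogurt only: max(402/194, 40/16) = 2.5 servings → $3.88.
pasta only: max(402/24, 40/8) = 16.75 servings → $5.86.
Greek yogurt + pasta with both tight: 1.932 servings and 1.137 servings → $3.39.
So the least-cost plan costs $3.39.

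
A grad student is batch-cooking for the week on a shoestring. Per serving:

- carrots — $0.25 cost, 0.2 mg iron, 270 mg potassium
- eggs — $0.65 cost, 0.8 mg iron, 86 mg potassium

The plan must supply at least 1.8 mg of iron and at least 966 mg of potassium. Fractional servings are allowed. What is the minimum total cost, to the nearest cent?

Compare the cost at each extreme point of the feasible region.
carrots only: max(1.8/0.2, 966/270) = 9 servings → $2.25.
eggs only: max(1.8/0.8, 966/86) = 11.23 servings → $7.30.
carrots + eggs with both tight: 3.109 servings and 1.473 servings → $1.73.
The minimum over all feasible corners is $1.73.

$1.73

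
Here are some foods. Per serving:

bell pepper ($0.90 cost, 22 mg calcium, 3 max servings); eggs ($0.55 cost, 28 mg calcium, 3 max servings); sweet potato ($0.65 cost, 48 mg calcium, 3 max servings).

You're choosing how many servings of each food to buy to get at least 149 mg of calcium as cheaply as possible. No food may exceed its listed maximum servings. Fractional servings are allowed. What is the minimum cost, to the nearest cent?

Cost per mg of calcium: sweet potato $0.0135, eggs $0.0196, bell pepper $0.0409.
Take 3 servings of sweet potato: +144.0 mg calcium for $1.95 (total $1.95, still need 5.0 mg).
Take 0.1786 servings of eggs: +5.0 mg calcium for $0.10 (total $2.05, still need 0.0 mg).
Filling from the cheapest source first is optimal under one linear minimum: $2.05.

$2.05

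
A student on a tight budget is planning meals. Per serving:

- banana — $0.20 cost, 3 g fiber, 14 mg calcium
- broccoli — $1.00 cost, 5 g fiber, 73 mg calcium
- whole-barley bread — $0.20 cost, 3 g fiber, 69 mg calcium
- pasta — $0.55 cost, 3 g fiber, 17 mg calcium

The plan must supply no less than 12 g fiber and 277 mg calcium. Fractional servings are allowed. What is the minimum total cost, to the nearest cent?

With two linear requirements the optimum uses one or two foods; enumerate the corners.
banana only: max(12/3, 277/14) = 19.79 servings → $3.96.
broccoli only: max(12/5, 277/73) = 3.795 servings → $3.79.
whole-barley bread only: max(12/3, 277/69) = 4.014 servings → $0.80.
pasta only: max(12/3, 277/17) = 16.29 servings → $8.96.
banana + broccoli: intersection lies outside the first quadrant.
banana + whole-barley bread with both targets exact would need a negative amount; discard.
banana + pasta with both targets exact would need a negative amount; discard.
broccoli + whole-barley bread with both targets exact would need a negative amount; discard.
broccoli + pasta: intersection lies outside the first quadrant.
whole-barley bread + pasta: intersection lies outside the first quadrant.
So the least-cost plan costs $0.80.

$0.80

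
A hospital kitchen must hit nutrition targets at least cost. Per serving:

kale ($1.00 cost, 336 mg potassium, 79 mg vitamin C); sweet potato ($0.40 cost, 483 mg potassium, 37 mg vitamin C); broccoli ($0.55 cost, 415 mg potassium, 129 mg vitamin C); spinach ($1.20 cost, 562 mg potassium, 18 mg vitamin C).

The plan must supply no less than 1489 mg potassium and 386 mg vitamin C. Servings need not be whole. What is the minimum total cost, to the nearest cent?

$1.81

An LP optimum is at a vertex; with two nutrient constraints at most two foods are used. Check each candidate.
kale only: max(1489/336, 386/79) = 4.886 servings → $4.89.
sweet potato only: max(1489/483, 386/37) = 10.43 servings → $4.17.
broccoli only: max(1489/415, 386/129) = 3.588 servings → $1.97.
spinach only: max(1489/562, 386/18) = 21.44 servings → $25.73.
kale + sweet potato: intersection lies outside the first quadrant.
kale + broccoli with both tight: 3.02 servings and 1.143 servings → $3.65.
kale + spinach with both targets exact would need a negative amount; discard.
sweet potato + broccoli with both tight: 0.6792 servings and 2.797 servings → $1.81.
sweet potato + spinach with both targets exact would need a negative amount; discard.
broccoli + spinach with both tight: 2.924 servings and 0.4904 servings → $2.20.
Cheapest feasible corner: $1.81.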